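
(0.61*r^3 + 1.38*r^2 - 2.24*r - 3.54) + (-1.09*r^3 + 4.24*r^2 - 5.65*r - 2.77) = -0.48*r^3 + 5.62*r^2 - 7.89*r - 6.31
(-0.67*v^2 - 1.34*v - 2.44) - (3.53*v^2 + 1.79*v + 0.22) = -4.2*v^2 - 3.13*v - 2.66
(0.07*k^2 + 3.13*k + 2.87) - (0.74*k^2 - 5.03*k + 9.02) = -0.67*k^2 + 8.16*k - 6.15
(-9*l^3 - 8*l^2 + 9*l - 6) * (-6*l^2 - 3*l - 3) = 54*l^5 + 75*l^4 - 3*l^3 + 33*l^2 - 9*l + 18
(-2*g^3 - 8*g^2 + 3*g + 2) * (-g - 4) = 2*g^4 + 16*g^3 + 29*g^2 - 14*g - 8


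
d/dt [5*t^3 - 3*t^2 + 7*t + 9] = 15*t^2 - 6*t + 7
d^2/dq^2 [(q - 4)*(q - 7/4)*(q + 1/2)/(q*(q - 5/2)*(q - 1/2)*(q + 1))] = (128*q^9 - 2016*q^8 + 7872*q^7 - 9400*q^6 - 3876*q^5 + 2220*q^4 + 15331*q^3 + 756*q^2 - 2940*q + 700)/(q^3*(64*q^9 - 384*q^8 + 432*q^7 + 1072*q^6 - 1716*q^5 - 1056*q^4 + 1637*q^3 + 135*q^2 - 525*q + 125))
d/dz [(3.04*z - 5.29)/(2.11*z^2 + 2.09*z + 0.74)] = (-6.4144*z^2 + 22.3238*z + 13.3057)/(4.4521*z^4 + 8.8198*z^3 + 7.4909*z^2 + 3.0932*z + 0.5476)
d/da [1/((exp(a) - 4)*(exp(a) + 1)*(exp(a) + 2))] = -((exp(a) - 4)*(exp(a) + 1) + (exp(a) - 4)*(exp(a) + 2) + (exp(a) + 1)*(exp(a) + 2))/(4*(exp(a) - 4)^2*(exp(a) + 2)^2*cosh(a/2)^2)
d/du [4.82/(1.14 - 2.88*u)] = 13.8816/(2.88*u - 1.14)^2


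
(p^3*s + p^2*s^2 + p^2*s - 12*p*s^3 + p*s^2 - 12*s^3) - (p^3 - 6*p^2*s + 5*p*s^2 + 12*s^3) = p^3*s - p^3 + p^2*s^2 + 7*p^2*s - 12*p*s^3 - 4*p*s^2 - 24*s^3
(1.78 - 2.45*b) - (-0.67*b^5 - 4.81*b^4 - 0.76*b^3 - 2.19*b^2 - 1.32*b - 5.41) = 0.67*b^5 + 4.81*b^4 + 0.76*b^3 + 2.19*b^2 - 1.13*b + 7.19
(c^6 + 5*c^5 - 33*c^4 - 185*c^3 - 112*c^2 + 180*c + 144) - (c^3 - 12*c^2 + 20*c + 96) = c^6 + 5*c^5 - 33*c^4 - 186*c^3 - 100*c^2 + 160*c + 48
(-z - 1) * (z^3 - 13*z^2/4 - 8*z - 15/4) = -z^4 + 9*z^3/4 + 45*z^2/4 + 47*z/4 + 15/4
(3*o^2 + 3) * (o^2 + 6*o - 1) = 3*o^4 + 18*o^3 + 18*o - 3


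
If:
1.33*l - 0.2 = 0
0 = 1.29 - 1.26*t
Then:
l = 0.15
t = 1.02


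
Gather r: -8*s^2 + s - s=-8*s^2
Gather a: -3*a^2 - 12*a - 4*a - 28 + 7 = -3*a^2 - 16*a - 21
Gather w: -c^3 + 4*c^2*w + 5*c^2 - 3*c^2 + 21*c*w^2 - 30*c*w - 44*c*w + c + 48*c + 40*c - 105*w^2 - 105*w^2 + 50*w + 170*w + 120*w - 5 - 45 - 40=-c^3 + 2*c^2 + 89*c + w^2*(21*c - 210) + w*(4*c^2 - 74*c + 340) - 90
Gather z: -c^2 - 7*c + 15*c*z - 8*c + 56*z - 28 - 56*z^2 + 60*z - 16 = -c^2 - 15*c - 56*z^2 + z*(15*c + 116) - 44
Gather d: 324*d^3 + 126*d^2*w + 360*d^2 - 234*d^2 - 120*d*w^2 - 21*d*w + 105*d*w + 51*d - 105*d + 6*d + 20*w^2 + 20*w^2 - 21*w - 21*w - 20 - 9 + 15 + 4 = 324*d^3 + d^2*(126*w + 126) + d*(-120*w^2 + 84*w - 48) + 40*w^2 - 42*w - 10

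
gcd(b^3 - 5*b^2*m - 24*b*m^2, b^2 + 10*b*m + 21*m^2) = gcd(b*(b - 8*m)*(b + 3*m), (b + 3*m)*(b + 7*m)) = b + 3*m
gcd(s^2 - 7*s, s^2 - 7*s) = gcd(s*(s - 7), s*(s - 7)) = s^2 - 7*s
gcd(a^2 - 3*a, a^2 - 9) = a - 3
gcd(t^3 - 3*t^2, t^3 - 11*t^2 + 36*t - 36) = t - 3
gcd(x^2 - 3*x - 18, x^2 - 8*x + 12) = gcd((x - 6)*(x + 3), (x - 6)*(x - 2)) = x - 6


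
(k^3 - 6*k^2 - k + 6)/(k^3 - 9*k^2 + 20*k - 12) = (k + 1)/(k - 2)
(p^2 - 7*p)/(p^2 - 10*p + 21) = p/(p - 3)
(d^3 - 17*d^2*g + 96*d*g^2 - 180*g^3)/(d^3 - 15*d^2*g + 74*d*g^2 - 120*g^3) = (d - 6*g)/(d - 4*g)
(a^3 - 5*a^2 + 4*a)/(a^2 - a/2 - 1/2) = 2*a*(a - 4)/(2*a + 1)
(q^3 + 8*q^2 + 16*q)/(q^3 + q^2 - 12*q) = (q + 4)/(q - 3)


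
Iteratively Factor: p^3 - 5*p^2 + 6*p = (p - 3)*(p^2 - 2*p) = p*(p - 3)*(p - 2)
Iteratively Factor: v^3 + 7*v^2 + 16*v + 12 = (v + 2)*(v^2 + 5*v + 6) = (v + 2)^2*(v + 3)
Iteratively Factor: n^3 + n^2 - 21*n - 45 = (n - 5)*(n^2 + 6*n + 9) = (n - 5)*(n + 3)*(n + 3)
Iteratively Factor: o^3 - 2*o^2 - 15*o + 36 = (o - 3)*(o^2 + o - 12) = (o - 3)^2*(o + 4)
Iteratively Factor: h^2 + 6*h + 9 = (h + 3)*(h + 3)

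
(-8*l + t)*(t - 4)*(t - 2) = -8*l*t^2 + 48*l*t - 64*l + t^3 - 6*t^2 + 8*t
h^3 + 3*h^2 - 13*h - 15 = (h - 3)*(h + 1)*(h + 5)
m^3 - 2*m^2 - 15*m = m*(m - 5)*(m + 3)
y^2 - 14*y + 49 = (y - 7)^2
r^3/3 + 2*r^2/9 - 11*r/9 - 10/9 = (r/3 + 1/3)*(r - 2)*(r + 5/3)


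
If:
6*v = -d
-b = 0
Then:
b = 0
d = -6*v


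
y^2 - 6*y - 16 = (y - 8)*(y + 2)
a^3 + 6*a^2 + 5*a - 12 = (a - 1)*(a + 3)*(a + 4)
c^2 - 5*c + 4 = (c - 4)*(c - 1)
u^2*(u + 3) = u^3 + 3*u^2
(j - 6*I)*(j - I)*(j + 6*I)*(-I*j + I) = -I*j^4 - j^3 + I*j^3 + j^2 - 36*I*j^2 - 36*j + 36*I*j + 36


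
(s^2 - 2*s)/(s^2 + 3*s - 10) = s/(s + 5)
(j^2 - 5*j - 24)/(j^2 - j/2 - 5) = 2*(-j^2 + 5*j + 24)/(-2*j^2 + j + 10)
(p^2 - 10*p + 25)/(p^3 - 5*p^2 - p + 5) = (p - 5)/(p^2 - 1)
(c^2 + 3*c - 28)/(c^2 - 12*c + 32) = (c + 7)/(c - 8)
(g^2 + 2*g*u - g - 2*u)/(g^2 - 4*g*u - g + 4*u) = (-g - 2*u)/(-g + 4*u)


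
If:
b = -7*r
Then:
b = -7*r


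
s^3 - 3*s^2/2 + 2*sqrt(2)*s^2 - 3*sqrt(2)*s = s*(s - 3/2)*(s + 2*sqrt(2))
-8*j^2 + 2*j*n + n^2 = (-2*j + n)*(4*j + n)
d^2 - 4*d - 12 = (d - 6)*(d + 2)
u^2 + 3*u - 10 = (u - 2)*(u + 5)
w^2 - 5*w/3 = w*(w - 5/3)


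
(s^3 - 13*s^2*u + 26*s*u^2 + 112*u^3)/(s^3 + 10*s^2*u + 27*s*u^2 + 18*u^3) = (s^3 - 13*s^2*u + 26*s*u^2 + 112*u^3)/(s^3 + 10*s^2*u + 27*s*u^2 + 18*u^3)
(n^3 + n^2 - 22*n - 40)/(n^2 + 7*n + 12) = (n^2 - 3*n - 10)/(n + 3)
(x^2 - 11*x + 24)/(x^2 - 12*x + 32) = (x - 3)/(x - 4)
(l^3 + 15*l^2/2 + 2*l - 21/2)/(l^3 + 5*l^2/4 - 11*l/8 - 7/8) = 4*(2*l^2 + 17*l + 21)/(8*l^2 + 18*l + 7)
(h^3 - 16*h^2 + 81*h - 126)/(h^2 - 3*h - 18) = (h^2 - 10*h + 21)/(h + 3)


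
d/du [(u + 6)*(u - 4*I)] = 2*u + 6 - 4*I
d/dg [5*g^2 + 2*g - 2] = 10*g + 2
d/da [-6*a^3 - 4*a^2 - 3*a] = -18*a^2 - 8*a - 3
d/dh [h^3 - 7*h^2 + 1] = h*(3*h - 14)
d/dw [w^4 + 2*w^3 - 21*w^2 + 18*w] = 4*w^3 + 6*w^2 - 42*w + 18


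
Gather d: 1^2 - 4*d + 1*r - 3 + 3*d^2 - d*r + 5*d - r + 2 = 3*d^2 + d*(1 - r)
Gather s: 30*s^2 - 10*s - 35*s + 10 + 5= 30*s^2 - 45*s + 15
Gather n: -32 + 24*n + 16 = 24*n - 16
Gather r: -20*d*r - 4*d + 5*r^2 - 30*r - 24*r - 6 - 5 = -4*d + 5*r^2 + r*(-20*d - 54) - 11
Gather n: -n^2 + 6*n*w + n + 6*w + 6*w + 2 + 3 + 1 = -n^2 + n*(6*w + 1) + 12*w + 6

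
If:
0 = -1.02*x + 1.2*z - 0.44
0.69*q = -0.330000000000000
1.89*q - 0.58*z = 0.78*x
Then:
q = -0.48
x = -0.88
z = -0.38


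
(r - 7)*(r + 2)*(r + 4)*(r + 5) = r^4 + 4*r^3 - 39*r^2 - 226*r - 280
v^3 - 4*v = v*(v - 2)*(v + 2)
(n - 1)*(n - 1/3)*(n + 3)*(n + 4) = n^4 + 17*n^3/3 + 3*n^2 - 41*n/3 + 4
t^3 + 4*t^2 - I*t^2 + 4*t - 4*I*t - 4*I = (t + 2)^2*(t - I)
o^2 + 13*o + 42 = (o + 6)*(o + 7)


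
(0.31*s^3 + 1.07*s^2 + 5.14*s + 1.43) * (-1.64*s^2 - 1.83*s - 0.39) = -0.5084*s^5 - 2.3221*s^4 - 10.5086*s^3 - 12.1687*s^2 - 4.6215*s - 0.5577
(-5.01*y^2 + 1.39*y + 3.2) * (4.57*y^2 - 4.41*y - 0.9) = -22.8957*y^4 + 28.4464*y^3 + 13.0031*y^2 - 15.363*y - 2.88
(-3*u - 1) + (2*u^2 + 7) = 2*u^2 - 3*u + 6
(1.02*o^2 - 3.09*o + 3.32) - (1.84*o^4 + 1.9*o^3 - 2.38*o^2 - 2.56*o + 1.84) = -1.84*o^4 - 1.9*o^3 + 3.4*o^2 - 0.53*o + 1.48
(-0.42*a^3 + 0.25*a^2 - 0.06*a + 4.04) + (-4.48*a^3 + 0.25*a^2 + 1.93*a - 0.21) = -4.9*a^3 + 0.5*a^2 + 1.87*a + 3.83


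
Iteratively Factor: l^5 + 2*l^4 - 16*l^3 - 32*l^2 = (l + 2)*(l^4 - 16*l^2) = l*(l + 2)*(l^3 - 16*l) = l*(l - 4)*(l + 2)*(l^2 + 4*l) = l^2*(l - 4)*(l + 2)*(l + 4)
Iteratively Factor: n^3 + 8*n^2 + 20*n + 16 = (n + 2)*(n^2 + 6*n + 8) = (n + 2)*(n + 4)*(n + 2)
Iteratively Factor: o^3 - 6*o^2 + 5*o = (o)*(o^2 - 6*o + 5) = o*(o - 5)*(o - 1)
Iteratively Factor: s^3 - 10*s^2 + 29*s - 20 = (s - 1)*(s^2 - 9*s + 20) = (s - 4)*(s - 1)*(s - 5)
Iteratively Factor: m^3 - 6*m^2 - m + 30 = (m - 5)*(m^2 - m - 6) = (m - 5)*(m - 3)*(m + 2)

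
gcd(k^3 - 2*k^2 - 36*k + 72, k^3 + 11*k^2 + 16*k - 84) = k^2 + 4*k - 12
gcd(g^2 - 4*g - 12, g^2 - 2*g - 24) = g - 6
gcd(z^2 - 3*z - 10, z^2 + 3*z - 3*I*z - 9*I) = 1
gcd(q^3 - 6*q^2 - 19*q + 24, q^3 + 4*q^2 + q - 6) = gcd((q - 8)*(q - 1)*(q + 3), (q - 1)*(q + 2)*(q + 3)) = q^2 + 2*q - 3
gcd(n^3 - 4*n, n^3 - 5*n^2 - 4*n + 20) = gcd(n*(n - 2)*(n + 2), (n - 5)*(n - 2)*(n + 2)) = n^2 - 4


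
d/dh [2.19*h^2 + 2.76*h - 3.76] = 4.38*h + 2.76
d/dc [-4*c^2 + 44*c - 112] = 44 - 8*c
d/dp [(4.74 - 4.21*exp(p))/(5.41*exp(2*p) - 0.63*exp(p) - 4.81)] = (22.7761*exp(2*p) - 51.2868*exp(p) + 23.2363)*exp(p)/(29.2681*exp(4*p) - 6.8166*exp(3*p) - 51.6473*exp(2*p) + 6.0606*exp(p) + 23.1361)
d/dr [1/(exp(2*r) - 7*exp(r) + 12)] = (7 - 2*exp(r))*exp(r)/(exp(2*r) - 7*exp(r) + 12)^2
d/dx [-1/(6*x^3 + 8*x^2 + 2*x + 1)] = 2*(9*x^2 + 8*x + 1)/(6*x^3 + 8*x^2 + 2*x + 1)^2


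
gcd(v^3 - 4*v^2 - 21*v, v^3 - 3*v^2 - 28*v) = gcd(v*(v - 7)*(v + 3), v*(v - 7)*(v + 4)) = v^2 - 7*v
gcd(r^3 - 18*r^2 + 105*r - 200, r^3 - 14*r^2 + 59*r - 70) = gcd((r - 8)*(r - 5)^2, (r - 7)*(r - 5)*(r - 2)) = r - 5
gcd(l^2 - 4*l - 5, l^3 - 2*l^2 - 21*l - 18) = l + 1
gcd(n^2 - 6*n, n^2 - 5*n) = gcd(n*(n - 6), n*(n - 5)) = n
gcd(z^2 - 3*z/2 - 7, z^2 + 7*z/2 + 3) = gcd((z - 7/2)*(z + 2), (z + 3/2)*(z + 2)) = z + 2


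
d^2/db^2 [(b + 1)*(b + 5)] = 2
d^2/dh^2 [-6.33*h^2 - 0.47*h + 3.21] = -12.6600000000000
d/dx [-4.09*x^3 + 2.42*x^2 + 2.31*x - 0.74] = -12.27*x^2 + 4.84*x + 2.31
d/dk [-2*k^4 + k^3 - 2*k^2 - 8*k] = -8*k^3 + 3*k^2 - 4*k - 8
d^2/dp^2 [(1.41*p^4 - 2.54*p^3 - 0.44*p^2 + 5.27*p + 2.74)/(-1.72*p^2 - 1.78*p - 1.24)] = (-8.342688*p^6 - 25.901136*p^5 - 44.848152*p^4 - 78.409328*p^3 - 46.645152*p^2 + 40.539456*p + 18.941888)/(5.088448*p^6 + 15.797856*p^5 + 27.354192*p^4 + 28.418056*p^3 + 19.720464*p^2 + 8.210784*p + 1.906624)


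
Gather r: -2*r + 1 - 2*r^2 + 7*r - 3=-2*r^2 + 5*r - 2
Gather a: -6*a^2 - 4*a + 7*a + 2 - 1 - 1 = -6*a^2 + 3*a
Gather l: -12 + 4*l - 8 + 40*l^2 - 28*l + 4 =40*l^2 - 24*l - 16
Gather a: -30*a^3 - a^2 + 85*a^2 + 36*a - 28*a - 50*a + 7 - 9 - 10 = -30*a^3 + 84*a^2 - 42*a - 12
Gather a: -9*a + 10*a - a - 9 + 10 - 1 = 0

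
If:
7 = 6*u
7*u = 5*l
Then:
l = 49/30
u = 7/6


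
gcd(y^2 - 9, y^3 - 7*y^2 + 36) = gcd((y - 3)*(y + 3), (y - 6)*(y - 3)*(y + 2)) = y - 3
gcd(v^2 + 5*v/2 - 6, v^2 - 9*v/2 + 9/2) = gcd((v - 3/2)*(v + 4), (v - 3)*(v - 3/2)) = v - 3/2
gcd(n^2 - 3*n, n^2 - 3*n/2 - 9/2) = n - 3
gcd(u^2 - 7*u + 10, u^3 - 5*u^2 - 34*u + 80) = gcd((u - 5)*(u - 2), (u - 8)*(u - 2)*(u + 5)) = u - 2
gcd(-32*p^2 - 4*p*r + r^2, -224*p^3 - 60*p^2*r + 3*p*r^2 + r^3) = 32*p^2 + 4*p*r - r^2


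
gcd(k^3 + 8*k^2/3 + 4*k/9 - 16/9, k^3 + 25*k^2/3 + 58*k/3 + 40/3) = k^2 + 10*k/3 + 8/3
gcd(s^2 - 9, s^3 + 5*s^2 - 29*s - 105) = s + 3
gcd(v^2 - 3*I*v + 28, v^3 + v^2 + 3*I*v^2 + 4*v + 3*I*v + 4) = v + 4*I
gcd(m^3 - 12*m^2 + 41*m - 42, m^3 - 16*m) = 1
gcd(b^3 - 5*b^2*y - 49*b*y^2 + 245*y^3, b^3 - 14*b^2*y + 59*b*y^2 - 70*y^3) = b^2 - 12*b*y + 35*y^2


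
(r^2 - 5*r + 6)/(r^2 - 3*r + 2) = (r - 3)/(r - 1)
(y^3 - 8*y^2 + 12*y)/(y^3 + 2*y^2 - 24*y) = (y^2 - 8*y + 12)/(y^2 + 2*y - 24)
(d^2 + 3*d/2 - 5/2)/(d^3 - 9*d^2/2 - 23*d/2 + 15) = 1/(d - 6)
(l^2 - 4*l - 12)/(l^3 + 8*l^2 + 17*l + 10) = (l - 6)/(l^2 + 6*l + 5)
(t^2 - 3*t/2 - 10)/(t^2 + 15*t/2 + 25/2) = (t - 4)/(t + 5)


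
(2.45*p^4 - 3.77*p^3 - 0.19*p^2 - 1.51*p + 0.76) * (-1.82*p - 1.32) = -4.459*p^5 + 3.6274*p^4 + 5.3222*p^3 + 2.999*p^2 + 0.61*p - 1.0032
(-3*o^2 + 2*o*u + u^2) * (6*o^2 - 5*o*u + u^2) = -18*o^4 + 27*o^3*u - 7*o^2*u^2 - 3*o*u^3 + u^4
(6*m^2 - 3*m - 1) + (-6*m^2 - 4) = -3*m - 5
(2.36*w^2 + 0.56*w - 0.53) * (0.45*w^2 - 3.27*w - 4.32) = 1.062*w^4 - 7.4652*w^3 - 12.2649*w^2 - 0.6861*w + 2.2896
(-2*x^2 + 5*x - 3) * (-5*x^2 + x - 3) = 10*x^4 - 27*x^3 + 26*x^2 - 18*x + 9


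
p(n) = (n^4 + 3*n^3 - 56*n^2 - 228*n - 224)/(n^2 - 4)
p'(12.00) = 29.16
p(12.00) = 106.40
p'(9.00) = 25.41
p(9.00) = 25.14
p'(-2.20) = 10.84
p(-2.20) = -2.33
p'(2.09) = 26673.85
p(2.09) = -2441.36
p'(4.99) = 37.14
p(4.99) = -84.37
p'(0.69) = 130.25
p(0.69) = 115.43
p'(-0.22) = 46.39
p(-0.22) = 44.69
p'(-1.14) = 22.63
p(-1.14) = 14.67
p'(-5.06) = -2.79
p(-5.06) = -10.98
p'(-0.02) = 55.90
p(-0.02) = 54.87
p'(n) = -2*n*(n^4 + 3*n^3 - 56*n^2 - 228*n - 224)/(n^2 - 4)^2 + (4*n^3 + 9*n^2 - 112*n - 228)/(n^2 - 4) = (2*n^3 - 5*n^2 - 4*n + 228)/(n^2 - 4*n + 4)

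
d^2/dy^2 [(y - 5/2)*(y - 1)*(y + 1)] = 6*y - 5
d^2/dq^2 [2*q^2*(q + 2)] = 12*q + 8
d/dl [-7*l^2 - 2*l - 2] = -14*l - 2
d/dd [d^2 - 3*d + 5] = 2*d - 3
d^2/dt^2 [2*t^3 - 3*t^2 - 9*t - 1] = 12*t - 6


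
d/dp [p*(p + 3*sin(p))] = 3*p*cos(p) + 2*p + 3*sin(p)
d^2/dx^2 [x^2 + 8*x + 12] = 2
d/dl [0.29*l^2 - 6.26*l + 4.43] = 0.58*l - 6.26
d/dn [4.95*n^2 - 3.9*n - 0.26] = 9.9*n - 3.9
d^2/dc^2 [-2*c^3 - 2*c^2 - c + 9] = -12*c - 4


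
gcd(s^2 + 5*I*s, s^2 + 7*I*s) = s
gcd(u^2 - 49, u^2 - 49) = u^2 - 49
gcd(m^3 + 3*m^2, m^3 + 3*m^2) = m^3 + 3*m^2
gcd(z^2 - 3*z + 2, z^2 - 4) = z - 2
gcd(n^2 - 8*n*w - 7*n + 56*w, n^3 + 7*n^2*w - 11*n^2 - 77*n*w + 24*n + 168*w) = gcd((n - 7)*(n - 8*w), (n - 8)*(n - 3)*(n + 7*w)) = 1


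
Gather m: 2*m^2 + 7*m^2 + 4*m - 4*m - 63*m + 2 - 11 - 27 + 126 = 9*m^2 - 63*m + 90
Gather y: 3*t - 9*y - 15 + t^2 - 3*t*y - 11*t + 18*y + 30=t^2 - 8*t + y*(9 - 3*t) + 15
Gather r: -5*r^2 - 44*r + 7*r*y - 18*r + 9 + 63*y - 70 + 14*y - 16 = -5*r^2 + r*(7*y - 62) + 77*y - 77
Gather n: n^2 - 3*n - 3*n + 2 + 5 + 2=n^2 - 6*n + 9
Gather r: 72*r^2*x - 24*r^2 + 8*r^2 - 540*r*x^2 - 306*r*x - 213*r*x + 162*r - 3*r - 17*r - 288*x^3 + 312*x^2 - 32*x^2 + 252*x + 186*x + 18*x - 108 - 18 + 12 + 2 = r^2*(72*x - 16) + r*(-540*x^2 - 519*x + 142) - 288*x^3 + 280*x^2 + 456*x - 112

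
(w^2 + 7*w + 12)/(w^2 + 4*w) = (w + 3)/w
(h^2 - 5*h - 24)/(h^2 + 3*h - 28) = (h^2 - 5*h - 24)/(h^2 + 3*h - 28)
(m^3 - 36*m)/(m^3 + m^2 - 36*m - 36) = m/(m + 1)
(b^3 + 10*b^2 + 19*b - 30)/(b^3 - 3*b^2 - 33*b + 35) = (b + 6)/(b - 7)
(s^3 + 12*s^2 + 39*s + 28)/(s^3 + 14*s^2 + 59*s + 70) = (s^2 + 5*s + 4)/(s^2 + 7*s + 10)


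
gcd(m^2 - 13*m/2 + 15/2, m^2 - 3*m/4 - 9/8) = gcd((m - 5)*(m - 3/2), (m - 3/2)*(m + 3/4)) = m - 3/2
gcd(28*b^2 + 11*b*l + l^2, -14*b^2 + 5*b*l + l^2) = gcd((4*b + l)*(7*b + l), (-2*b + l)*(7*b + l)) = 7*b + l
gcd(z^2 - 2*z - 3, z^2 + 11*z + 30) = 1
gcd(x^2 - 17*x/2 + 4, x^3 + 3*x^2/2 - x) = x - 1/2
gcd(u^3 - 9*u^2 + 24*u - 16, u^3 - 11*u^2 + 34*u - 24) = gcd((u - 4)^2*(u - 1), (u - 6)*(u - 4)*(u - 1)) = u^2 - 5*u + 4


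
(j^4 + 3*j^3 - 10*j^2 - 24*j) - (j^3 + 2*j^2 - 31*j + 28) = j^4 + 2*j^3 - 12*j^2 + 7*j - 28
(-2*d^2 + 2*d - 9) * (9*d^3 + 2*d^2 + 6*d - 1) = -18*d^5 + 14*d^4 - 89*d^3 - 4*d^2 - 56*d + 9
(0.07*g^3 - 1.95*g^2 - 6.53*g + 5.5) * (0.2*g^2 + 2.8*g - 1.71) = 0.014*g^5 - 0.194*g^4 - 6.8857*g^3 - 13.8495*g^2 + 26.5663*g - 9.405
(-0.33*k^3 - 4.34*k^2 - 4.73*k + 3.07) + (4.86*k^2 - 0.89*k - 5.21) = -0.33*k^3 + 0.52*k^2 - 5.62*k - 2.14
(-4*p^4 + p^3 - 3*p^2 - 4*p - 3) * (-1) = 4*p^4 - p^3 + 3*p^2 + 4*p + 3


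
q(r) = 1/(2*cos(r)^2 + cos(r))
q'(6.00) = -0.17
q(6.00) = 0.36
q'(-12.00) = 0.46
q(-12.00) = 0.44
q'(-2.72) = 1.91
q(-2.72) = 1.33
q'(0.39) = 0.26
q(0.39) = 0.38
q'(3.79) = 5.89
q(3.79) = 2.11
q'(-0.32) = -0.20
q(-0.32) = 0.36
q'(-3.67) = -3.14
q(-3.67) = 1.59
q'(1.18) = 5.18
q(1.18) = 1.49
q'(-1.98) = 82.18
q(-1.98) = -12.31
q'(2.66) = -2.51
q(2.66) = 1.46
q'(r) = (4*sin(r)*cos(r) + sin(r))/(2*cos(r)^2 + cos(r))^2 = (sin(r)/cos(r)^2 + 4*tan(r))/(2*cos(r) + 1)^2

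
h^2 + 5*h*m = h*(h + 5*m)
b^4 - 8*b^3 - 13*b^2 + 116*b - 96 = (b - 8)*(b - 3)*(b - 1)*(b + 4)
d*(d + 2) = d^2 + 2*d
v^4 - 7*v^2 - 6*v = v*(v - 3)*(v + 1)*(v + 2)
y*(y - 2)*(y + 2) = y^3 - 4*y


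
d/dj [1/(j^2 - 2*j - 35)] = 2*(1 - j)/(-j^2 + 2*j + 35)^2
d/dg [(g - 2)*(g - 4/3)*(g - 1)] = 3*g^2 - 26*g/3 + 6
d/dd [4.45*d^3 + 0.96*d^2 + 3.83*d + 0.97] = 13.35*d^2 + 1.92*d + 3.83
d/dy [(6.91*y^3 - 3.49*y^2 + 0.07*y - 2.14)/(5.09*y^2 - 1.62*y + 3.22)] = (35.1719*y^4 - 22.3884*y^3 + 72.0481*y^2 - 0.690400000000004*y - 3.2414)/(25.9081*y^4 - 16.4916*y^3 + 35.404*y^2 - 10.4328*y + 10.3684)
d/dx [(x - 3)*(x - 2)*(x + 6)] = 3*x^2 + 2*x - 24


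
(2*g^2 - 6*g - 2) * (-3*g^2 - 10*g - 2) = -6*g^4 - 2*g^3 + 62*g^2 + 32*g + 4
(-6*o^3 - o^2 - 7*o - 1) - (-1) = -6*o^3 - o^2 - 7*o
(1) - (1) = 0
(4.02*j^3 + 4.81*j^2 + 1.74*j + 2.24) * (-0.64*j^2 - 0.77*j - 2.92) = -2.5728*j^5 - 6.1738*j^4 - 16.5557*j^3 - 16.8186*j^2 - 6.8056*j - 6.5408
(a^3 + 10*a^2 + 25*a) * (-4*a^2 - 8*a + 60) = -4*a^5 - 48*a^4 - 120*a^3 + 400*a^2 + 1500*a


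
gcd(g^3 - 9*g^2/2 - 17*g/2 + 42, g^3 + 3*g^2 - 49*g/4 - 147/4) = g^2 - g/2 - 21/2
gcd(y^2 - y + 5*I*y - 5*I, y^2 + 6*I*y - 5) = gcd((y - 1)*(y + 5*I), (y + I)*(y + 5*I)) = y + 5*I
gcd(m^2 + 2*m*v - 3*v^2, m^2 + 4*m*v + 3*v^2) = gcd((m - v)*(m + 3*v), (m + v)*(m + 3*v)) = m + 3*v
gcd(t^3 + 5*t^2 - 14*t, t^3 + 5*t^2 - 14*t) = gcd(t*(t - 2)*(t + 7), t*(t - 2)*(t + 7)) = t^3 + 5*t^2 - 14*t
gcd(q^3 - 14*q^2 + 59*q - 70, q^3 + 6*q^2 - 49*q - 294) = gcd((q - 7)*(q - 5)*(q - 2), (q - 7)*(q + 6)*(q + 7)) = q - 7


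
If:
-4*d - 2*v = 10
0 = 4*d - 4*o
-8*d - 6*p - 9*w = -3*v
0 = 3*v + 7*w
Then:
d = 7*w/6 - 5/2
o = 7*w/6 - 5/2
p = 10/3 - 38*w/9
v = -7*w/3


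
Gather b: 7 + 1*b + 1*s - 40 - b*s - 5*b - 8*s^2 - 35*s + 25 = b*(-s - 4) - 8*s^2 - 34*s - 8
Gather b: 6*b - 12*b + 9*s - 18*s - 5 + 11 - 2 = -6*b - 9*s + 4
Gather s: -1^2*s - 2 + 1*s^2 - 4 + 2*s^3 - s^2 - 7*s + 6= 2*s^3 - 8*s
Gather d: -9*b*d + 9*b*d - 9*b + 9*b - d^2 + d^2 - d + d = 0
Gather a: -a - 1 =-a - 1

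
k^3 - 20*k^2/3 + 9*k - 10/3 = (k - 5)*(k - 1)*(k - 2/3)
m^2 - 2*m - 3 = (m - 3)*(m + 1)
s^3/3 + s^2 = s^2*(s/3 + 1)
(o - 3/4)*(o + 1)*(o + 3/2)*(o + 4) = o^4 + 23*o^3/4 + 53*o^2/8 - 21*o/8 - 9/2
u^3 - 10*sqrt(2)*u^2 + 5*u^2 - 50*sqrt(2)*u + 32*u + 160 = (u + 5)*(u - 8*sqrt(2))*(u - 2*sqrt(2))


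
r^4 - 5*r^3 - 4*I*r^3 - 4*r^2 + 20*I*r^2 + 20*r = r*(r - 5)*(r - 2*I)^2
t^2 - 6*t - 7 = (t - 7)*(t + 1)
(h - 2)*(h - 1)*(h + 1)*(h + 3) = h^4 + h^3 - 7*h^2 - h + 6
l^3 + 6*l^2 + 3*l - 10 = (l - 1)*(l + 2)*(l + 5)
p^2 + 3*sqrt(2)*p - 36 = (p - 3*sqrt(2))*(p + 6*sqrt(2))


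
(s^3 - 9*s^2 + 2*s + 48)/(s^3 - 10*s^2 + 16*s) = (s^2 - s - 6)/(s*(s - 2))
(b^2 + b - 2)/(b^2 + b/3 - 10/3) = 3*(b - 1)/(3*b - 5)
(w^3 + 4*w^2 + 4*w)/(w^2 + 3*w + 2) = w*(w + 2)/(w + 1)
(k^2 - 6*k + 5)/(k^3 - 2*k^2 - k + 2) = (k - 5)/(k^2 - k - 2)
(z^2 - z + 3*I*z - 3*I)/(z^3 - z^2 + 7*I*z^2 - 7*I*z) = (z + 3*I)/(z*(z + 7*I))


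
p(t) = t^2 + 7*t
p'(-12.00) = -17.00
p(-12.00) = 60.00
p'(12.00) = 31.00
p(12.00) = 228.00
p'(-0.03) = 6.94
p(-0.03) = -0.21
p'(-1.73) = 3.54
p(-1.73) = -9.12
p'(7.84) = 22.68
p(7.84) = 116.35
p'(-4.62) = -2.24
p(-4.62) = -11.00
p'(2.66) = 12.32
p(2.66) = 25.70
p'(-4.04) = -1.08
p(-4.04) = -11.96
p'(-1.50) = 4.00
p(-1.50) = -8.25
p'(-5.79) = -4.58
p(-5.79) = -7.01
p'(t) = 2*t + 7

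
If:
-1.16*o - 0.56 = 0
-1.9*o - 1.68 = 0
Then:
No Solution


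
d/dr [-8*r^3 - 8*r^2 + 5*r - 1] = -24*r^2 - 16*r + 5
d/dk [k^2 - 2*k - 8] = 2*k - 2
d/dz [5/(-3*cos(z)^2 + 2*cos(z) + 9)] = 10*(1 - 3*cos(z))*sin(z)/(-3*cos(z)^2 + 2*cos(z) + 9)^2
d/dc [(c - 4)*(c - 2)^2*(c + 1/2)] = 4*c^3 - 45*c^2/2 + 32*c - 6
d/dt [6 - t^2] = -2*t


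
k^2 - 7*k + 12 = (k - 4)*(k - 3)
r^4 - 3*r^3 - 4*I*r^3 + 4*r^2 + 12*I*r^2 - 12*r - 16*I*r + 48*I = (r - 3)*(r - 4*I)*(r - 2*I)*(r + 2*I)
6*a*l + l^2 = l*(6*a + l)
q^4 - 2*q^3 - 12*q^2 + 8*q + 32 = (q - 4)*(q - 2)*(q + 2)^2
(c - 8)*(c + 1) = c^2 - 7*c - 8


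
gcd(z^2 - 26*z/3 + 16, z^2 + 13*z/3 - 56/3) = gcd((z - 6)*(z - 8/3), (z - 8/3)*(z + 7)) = z - 8/3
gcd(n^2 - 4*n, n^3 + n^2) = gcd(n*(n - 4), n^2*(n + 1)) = n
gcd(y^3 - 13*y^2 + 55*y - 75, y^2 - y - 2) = 1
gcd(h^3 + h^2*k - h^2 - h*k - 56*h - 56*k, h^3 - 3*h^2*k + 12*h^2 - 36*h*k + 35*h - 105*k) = h + 7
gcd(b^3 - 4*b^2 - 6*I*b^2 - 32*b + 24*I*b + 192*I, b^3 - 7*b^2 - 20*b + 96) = b^2 - 4*b - 32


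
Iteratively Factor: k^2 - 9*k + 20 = (k - 5)*(k - 4)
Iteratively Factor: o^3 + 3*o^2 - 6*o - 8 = (o - 2)*(o^2 + 5*o + 4) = (o - 2)*(o + 1)*(o + 4)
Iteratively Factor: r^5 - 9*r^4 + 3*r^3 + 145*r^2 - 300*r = (r - 5)*(r^4 - 4*r^3 - 17*r^2 + 60*r) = (r - 5)^2*(r^3 + r^2 - 12*r) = (r - 5)^2*(r - 3)*(r^2 + 4*r) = r*(r - 5)^2*(r - 3)*(r + 4)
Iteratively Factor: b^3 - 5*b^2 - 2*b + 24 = (b + 2)*(b^2 - 7*b + 12) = (b - 3)*(b + 2)*(b - 4)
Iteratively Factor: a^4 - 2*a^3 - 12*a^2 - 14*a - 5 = (a + 1)*(a^3 - 3*a^2 - 9*a - 5) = (a + 1)^2*(a^2 - 4*a - 5) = (a - 5)*(a + 1)^2*(a + 1)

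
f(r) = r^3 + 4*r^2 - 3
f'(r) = 3*r^2 + 8*r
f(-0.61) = -1.74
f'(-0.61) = -3.76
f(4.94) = 215.17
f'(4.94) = 112.73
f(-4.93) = -25.60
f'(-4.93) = 33.47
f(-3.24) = 4.98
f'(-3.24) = 5.57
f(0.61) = -1.28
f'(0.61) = 6.00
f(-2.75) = 6.45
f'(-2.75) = 0.69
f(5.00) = 222.00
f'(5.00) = 115.00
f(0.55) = -1.62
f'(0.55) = 5.31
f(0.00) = -3.00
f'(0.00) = 0.00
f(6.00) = 357.00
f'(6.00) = 156.00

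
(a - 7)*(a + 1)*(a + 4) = a^3 - 2*a^2 - 31*a - 28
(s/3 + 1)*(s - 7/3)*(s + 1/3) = s^3/3 + s^2/3 - 61*s/27 - 7/9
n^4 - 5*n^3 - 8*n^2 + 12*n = n*(n - 6)*(n - 1)*(n + 2)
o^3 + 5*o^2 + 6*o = o*(o + 2)*(o + 3)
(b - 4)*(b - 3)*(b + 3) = b^3 - 4*b^2 - 9*b + 36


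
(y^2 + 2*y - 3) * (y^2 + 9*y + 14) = y^4 + 11*y^3 + 29*y^2 + y - 42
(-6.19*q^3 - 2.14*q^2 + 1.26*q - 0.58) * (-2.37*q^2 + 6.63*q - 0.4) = 14.6703*q^5 - 35.9679*q^4 - 14.6984*q^3 + 10.5844*q^2 - 4.3494*q + 0.232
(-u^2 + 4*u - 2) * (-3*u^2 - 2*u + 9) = 3*u^4 - 10*u^3 - 11*u^2 + 40*u - 18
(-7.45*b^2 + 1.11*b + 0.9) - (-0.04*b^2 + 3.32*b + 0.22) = -7.41*b^2 - 2.21*b + 0.68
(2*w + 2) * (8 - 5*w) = -10*w^2 + 6*w + 16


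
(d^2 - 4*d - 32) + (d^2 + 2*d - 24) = 2*d^2 - 2*d - 56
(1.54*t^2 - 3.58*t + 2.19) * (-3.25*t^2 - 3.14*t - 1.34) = -5.005*t^4 + 6.7994*t^3 + 2.0601*t^2 - 2.0794*t - 2.9346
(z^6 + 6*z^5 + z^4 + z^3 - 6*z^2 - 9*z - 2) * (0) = 0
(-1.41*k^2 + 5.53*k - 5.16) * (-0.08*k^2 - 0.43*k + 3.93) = 0.1128*k^4 + 0.1639*k^3 - 7.5064*k^2 + 23.9517*k - 20.2788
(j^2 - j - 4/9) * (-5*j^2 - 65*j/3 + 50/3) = -5*j^4 - 50*j^3/3 + 365*j^2/9 - 190*j/27 - 200/27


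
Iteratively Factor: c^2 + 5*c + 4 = (c + 1)*(c + 4)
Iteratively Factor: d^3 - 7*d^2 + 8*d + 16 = (d - 4)*(d^2 - 3*d - 4) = (d - 4)*(d + 1)*(d - 4)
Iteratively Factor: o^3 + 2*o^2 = (o)*(o^2 + 2*o) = o^2*(o + 2)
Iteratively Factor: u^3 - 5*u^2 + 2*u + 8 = (u + 1)*(u^2 - 6*u + 8) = (u - 2)*(u + 1)*(u - 4)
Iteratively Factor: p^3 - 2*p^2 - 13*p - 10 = (p + 2)*(p^2 - 4*p - 5) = (p - 5)*(p + 2)*(p + 1)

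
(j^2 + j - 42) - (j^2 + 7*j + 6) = -6*j - 48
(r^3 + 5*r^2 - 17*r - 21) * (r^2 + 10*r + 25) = r^5 + 15*r^4 + 58*r^3 - 66*r^2 - 635*r - 525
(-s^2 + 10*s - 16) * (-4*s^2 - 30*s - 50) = 4*s^4 - 10*s^3 - 186*s^2 - 20*s + 800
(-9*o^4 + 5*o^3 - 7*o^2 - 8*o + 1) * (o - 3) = -9*o^5 + 32*o^4 - 22*o^3 + 13*o^2 + 25*o - 3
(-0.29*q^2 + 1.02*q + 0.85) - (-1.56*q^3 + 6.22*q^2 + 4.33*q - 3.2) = 1.56*q^3 - 6.51*q^2 - 3.31*q + 4.05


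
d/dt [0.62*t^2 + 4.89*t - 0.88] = 1.24*t + 4.89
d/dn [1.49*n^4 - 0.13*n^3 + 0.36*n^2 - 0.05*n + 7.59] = 5.96*n^3 - 0.39*n^2 + 0.72*n - 0.05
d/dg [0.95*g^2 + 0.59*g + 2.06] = 1.9*g + 0.59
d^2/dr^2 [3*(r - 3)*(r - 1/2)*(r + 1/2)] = 18*r - 18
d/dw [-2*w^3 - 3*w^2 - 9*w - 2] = -6*w^2 - 6*w - 9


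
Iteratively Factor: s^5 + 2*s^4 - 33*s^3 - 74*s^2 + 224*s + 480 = (s + 4)*(s^4 - 2*s^3 - 25*s^2 + 26*s + 120) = (s + 4)^2*(s^3 - 6*s^2 - s + 30) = (s + 2)*(s + 4)^2*(s^2 - 8*s + 15) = (s - 3)*(s + 2)*(s + 4)^2*(s - 5)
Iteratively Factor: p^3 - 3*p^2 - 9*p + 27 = (p - 3)*(p^2 - 9) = (p - 3)*(p + 3)*(p - 3)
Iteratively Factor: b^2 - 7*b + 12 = (b - 4)*(b - 3)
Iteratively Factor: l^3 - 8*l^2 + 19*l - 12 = (l - 1)*(l^2 - 7*l + 12) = (l - 3)*(l - 1)*(l - 4)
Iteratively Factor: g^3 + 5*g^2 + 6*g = (g + 2)*(g^2 + 3*g) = g*(g + 2)*(g + 3)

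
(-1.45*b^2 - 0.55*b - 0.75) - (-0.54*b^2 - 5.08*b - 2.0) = -0.91*b^2 + 4.53*b + 1.25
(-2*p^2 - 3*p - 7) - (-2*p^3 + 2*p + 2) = 2*p^3 - 2*p^2 - 5*p - 9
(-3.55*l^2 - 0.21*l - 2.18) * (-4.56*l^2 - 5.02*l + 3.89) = 16.188*l^4 + 18.7786*l^3 - 2.8145*l^2 + 10.1267*l - 8.4802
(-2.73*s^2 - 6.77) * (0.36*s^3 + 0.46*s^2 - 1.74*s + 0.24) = -0.9828*s^5 - 1.2558*s^4 + 2.313*s^3 - 3.7694*s^2 + 11.7798*s - 1.6248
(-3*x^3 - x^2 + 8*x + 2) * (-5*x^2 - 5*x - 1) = 15*x^5 + 20*x^4 - 32*x^3 - 49*x^2 - 18*x - 2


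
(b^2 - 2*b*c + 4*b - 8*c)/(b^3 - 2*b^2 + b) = (b^2 - 2*b*c + 4*b - 8*c)/(b*(b^2 - 2*b + 1))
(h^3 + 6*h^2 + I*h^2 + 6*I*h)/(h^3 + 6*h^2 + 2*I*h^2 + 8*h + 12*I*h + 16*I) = h*(h^2 + h*(6 + I) + 6*I)/(h^3 + 2*h^2*(3 + I) + 4*h*(2 + 3*I) + 16*I)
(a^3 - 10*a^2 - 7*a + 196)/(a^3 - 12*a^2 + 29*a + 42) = (a^2 - 3*a - 28)/(a^2 - 5*a - 6)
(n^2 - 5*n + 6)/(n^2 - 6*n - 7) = (-n^2 + 5*n - 6)/(-n^2 + 6*n + 7)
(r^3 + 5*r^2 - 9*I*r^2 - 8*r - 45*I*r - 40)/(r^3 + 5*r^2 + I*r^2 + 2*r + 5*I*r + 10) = (r - 8*I)/(r + 2*I)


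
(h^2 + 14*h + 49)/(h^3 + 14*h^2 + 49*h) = 1/h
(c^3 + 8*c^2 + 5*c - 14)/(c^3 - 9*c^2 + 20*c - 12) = (c^2 + 9*c + 14)/(c^2 - 8*c + 12)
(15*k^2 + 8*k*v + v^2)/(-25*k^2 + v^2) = (3*k + v)/(-5*k + v)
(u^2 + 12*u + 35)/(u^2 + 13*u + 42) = (u + 5)/(u + 6)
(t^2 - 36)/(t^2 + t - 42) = (t + 6)/(t + 7)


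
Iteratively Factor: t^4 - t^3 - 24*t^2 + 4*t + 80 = (t - 2)*(t^3 + t^2 - 22*t - 40) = (t - 5)*(t - 2)*(t^2 + 6*t + 8) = (t - 5)*(t - 2)*(t + 2)*(t + 4)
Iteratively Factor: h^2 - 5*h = (h)*(h - 5)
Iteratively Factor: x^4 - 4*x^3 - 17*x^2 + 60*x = (x + 4)*(x^3 - 8*x^2 + 15*x) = x*(x + 4)*(x^2 - 8*x + 15) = x*(x - 5)*(x + 4)*(x - 3)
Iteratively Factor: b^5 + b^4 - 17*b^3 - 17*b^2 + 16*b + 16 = (b + 1)*(b^4 - 17*b^2 + 16) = (b - 4)*(b + 1)*(b^3 + 4*b^2 - b - 4) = (b - 4)*(b + 1)^2*(b^2 + 3*b - 4) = (b - 4)*(b - 1)*(b + 1)^2*(b + 4)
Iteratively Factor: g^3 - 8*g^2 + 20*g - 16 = (g - 4)*(g^2 - 4*g + 4) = (g - 4)*(g - 2)*(g - 2)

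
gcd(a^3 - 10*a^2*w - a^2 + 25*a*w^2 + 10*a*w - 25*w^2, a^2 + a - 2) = a - 1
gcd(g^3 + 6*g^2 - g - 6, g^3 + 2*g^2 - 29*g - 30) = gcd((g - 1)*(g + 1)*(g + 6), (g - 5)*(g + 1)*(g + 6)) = g^2 + 7*g + 6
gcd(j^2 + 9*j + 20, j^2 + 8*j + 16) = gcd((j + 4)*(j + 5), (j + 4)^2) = j + 4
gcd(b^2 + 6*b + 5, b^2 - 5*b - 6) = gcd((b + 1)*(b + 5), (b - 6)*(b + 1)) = b + 1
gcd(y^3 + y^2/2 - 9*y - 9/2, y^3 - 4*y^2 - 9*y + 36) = y^2 - 9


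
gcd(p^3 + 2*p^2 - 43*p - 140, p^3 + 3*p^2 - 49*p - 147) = p - 7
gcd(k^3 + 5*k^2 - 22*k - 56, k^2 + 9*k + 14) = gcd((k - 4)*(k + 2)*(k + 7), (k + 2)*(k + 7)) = k^2 + 9*k + 14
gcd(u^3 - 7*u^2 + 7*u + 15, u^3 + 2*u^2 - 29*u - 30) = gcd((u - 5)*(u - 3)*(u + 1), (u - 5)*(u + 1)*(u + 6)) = u^2 - 4*u - 5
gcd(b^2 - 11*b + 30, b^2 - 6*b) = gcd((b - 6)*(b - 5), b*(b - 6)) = b - 6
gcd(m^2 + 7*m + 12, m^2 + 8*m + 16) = m + 4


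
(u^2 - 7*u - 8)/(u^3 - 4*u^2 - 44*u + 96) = (u + 1)/(u^2 + 4*u - 12)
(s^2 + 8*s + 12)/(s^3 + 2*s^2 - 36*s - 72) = 1/(s - 6)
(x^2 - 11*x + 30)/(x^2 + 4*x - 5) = (x^2 - 11*x + 30)/(x^2 + 4*x - 5)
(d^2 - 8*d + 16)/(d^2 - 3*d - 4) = (d - 4)/(d + 1)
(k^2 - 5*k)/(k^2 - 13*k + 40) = k/(k - 8)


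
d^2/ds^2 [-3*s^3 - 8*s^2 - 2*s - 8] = -18*s - 16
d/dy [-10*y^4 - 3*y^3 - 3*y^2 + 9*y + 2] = -40*y^3 - 9*y^2 - 6*y + 9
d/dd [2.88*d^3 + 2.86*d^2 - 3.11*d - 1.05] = 8.64*d^2 + 5.72*d - 3.11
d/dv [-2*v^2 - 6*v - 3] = -4*v - 6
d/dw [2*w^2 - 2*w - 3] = 4*w - 2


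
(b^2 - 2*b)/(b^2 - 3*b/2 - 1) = 2*b/(2*b + 1)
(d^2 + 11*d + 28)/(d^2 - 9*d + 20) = (d^2 + 11*d + 28)/(d^2 - 9*d + 20)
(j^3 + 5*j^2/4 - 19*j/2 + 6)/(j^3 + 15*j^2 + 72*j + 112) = (4*j^2 - 11*j + 6)/(4*(j^2 + 11*j + 28))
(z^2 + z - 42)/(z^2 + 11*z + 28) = (z - 6)/(z + 4)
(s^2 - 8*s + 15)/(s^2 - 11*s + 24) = (s - 5)/(s - 8)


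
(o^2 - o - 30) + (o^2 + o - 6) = 2*o^2 - 36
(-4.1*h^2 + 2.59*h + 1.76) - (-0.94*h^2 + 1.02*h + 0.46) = -3.16*h^2 + 1.57*h + 1.3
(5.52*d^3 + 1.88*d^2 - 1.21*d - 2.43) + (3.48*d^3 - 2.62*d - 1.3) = 9.0*d^3 + 1.88*d^2 - 3.83*d - 3.73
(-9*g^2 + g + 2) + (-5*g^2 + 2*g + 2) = -14*g^2 + 3*g + 4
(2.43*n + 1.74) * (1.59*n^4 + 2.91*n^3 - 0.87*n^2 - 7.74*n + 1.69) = 3.8637*n^5 + 9.8379*n^4 + 2.9493*n^3 - 20.322*n^2 - 9.3609*n + 2.9406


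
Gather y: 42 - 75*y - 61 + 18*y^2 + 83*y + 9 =18*y^2 + 8*y - 10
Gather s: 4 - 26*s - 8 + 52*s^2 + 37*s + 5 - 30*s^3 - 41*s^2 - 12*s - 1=-30*s^3 + 11*s^2 - s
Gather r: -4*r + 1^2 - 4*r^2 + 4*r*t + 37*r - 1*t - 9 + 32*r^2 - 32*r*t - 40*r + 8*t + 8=28*r^2 + r*(-28*t - 7) + 7*t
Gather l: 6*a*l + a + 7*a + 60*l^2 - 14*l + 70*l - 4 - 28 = 8*a + 60*l^2 + l*(6*a + 56) - 32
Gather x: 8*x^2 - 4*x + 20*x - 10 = 8*x^2 + 16*x - 10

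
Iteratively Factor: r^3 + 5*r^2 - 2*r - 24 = (r + 3)*(r^2 + 2*r - 8) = (r - 2)*(r + 3)*(r + 4)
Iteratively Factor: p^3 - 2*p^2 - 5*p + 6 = (p + 2)*(p^2 - 4*p + 3) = (p - 1)*(p + 2)*(p - 3)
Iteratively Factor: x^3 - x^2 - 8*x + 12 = (x - 2)*(x^2 + x - 6) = (x - 2)*(x + 3)*(x - 2)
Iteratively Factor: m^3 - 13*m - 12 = (m + 1)*(m^2 - m - 12) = (m - 4)*(m + 1)*(m + 3)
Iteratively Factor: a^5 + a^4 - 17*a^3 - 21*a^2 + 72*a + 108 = (a + 2)*(a^4 - a^3 - 15*a^2 + 9*a + 54) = (a + 2)^2*(a^3 - 3*a^2 - 9*a + 27) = (a - 3)*(a + 2)^2*(a^2 - 9) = (a - 3)^2*(a + 2)^2*(a + 3)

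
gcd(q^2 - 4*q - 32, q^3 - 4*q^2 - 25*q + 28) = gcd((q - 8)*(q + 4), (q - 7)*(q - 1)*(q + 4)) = q + 4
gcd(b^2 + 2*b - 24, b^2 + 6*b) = b + 6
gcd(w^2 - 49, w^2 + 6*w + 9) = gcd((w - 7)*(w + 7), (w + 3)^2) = 1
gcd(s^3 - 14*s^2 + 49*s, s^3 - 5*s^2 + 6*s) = s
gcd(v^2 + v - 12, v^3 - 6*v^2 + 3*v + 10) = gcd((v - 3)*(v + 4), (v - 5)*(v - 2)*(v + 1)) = 1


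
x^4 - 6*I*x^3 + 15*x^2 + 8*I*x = x*(x - 8*I)*(x + I)^2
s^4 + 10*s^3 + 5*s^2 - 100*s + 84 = (s - 2)*(s - 1)*(s + 6)*(s + 7)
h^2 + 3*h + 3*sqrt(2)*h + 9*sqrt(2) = (h + 3)*(h + 3*sqrt(2))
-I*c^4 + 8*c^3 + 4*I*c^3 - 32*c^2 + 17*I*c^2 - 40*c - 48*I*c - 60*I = (c - 5)*(c + 2*I)*(c + 6*I)*(-I*c - I)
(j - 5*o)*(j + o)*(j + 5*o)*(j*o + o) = j^4*o + j^3*o^2 + j^3*o - 25*j^2*o^3 + j^2*o^2 - 25*j*o^4 - 25*j*o^3 - 25*o^4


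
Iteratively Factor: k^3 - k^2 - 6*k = (k + 2)*(k^2 - 3*k) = (k - 3)*(k + 2)*(k)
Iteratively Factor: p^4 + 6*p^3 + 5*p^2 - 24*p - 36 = (p + 3)*(p^3 + 3*p^2 - 4*p - 12) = (p - 2)*(p + 3)*(p^2 + 5*p + 6) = (p - 2)*(p + 2)*(p + 3)*(p + 3)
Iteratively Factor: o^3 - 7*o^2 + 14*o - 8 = (o - 1)*(o^2 - 6*o + 8) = (o - 2)*(o - 1)*(o - 4)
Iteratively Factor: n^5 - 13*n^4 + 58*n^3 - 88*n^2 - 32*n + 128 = (n - 2)*(n^4 - 11*n^3 + 36*n^2 - 16*n - 64) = (n - 4)*(n - 2)*(n^3 - 7*n^2 + 8*n + 16) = (n - 4)*(n - 2)*(n + 1)*(n^2 - 8*n + 16) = (n - 4)^2*(n - 2)*(n + 1)*(n - 4)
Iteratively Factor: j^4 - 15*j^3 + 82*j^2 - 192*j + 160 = (j - 4)*(j^3 - 11*j^2 + 38*j - 40) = (j - 4)^2*(j^2 - 7*j + 10) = (j - 5)*(j - 4)^2*(j - 2)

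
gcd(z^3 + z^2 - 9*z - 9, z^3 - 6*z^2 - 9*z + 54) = z^2 - 9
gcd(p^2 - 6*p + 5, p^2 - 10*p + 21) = 1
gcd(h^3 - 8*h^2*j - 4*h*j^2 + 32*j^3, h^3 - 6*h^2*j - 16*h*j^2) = h^2 - 6*h*j - 16*j^2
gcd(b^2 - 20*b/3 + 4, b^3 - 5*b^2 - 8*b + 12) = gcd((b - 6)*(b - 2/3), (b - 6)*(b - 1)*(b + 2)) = b - 6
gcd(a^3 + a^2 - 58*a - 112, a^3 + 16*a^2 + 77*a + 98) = a^2 + 9*a + 14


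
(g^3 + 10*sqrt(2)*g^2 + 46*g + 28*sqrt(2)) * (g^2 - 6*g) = g^5 - 6*g^4 + 10*sqrt(2)*g^4 - 60*sqrt(2)*g^3 + 46*g^3 - 276*g^2 + 28*sqrt(2)*g^2 - 168*sqrt(2)*g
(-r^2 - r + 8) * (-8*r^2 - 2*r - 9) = 8*r^4 + 10*r^3 - 53*r^2 - 7*r - 72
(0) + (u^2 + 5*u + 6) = u^2 + 5*u + 6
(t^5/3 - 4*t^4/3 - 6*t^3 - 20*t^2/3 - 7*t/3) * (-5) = -5*t^5/3 + 20*t^4/3 + 30*t^3 + 100*t^2/3 + 35*t/3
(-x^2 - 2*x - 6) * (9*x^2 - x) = -9*x^4 - 17*x^3 - 52*x^2 + 6*x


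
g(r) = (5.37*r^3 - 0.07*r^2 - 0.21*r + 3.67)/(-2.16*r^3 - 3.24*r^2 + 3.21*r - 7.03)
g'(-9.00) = -0.09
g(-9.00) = -3.07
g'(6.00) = -0.06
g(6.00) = -2.03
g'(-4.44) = -1.08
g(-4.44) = -4.49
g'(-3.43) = -5.14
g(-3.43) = -6.87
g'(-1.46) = -2.99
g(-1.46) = 1.08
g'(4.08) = -0.11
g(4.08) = -1.88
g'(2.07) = -0.33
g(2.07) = -1.51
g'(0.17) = -0.20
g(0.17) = -0.56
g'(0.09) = -0.19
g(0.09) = -0.54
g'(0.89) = -0.69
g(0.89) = -0.87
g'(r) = (6.48*r^2 + 6.48*r - 3.21)*(5.37*r^3 - 0.07*r^2 - 0.21*r + 3.67)/(-2.16*r^3 - 3.24*r^2 + 3.21*r - 7.03)^2 + (16.11*r^2 - 0.14*r - 0.21)/(-2.16*r^3 - 3.24*r^2 + 3.21*r - 7.03)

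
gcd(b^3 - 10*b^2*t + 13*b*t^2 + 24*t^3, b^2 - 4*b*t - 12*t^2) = 1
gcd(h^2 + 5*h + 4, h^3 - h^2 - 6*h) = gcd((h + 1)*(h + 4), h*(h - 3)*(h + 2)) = 1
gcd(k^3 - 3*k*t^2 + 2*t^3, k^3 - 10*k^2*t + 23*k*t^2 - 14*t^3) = -k + t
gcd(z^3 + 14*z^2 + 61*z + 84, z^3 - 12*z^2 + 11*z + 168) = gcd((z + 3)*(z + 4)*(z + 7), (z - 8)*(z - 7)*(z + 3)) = z + 3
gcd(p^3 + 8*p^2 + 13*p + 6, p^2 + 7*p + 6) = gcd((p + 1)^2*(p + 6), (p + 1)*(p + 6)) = p^2 + 7*p + 6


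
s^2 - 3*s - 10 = (s - 5)*(s + 2)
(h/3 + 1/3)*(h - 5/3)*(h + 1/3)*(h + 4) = h^4/3 + 11*h^3/9 - 29*h^2/27 - 73*h/27 - 20/27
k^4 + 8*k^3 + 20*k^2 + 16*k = k*(k + 2)^2*(k + 4)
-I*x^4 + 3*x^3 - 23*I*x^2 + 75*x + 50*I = (x - 5*I)*(x + 2*I)*(x + 5*I)*(-I*x + 1)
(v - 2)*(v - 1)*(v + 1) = v^3 - 2*v^2 - v + 2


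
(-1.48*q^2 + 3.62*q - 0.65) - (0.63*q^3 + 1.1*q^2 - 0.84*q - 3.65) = -0.63*q^3 - 2.58*q^2 + 4.46*q + 3.0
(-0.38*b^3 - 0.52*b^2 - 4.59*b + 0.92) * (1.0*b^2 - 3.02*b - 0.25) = -0.38*b^5 + 0.6276*b^4 - 2.9246*b^3 + 14.9118*b^2 - 1.6309*b - 0.23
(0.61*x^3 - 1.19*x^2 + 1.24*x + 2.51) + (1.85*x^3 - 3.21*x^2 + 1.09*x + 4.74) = 2.46*x^3 - 4.4*x^2 + 2.33*x + 7.25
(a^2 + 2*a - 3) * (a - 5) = a^3 - 3*a^2 - 13*a + 15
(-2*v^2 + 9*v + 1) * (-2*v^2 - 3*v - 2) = 4*v^4 - 12*v^3 - 25*v^2 - 21*v - 2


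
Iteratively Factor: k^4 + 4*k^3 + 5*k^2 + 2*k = (k + 2)*(k^3 + 2*k^2 + k) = (k + 1)*(k + 2)*(k^2 + k) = k*(k + 1)*(k + 2)*(k + 1)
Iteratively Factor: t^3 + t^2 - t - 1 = (t + 1)*(t^2 - 1) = (t - 1)*(t + 1)*(t + 1)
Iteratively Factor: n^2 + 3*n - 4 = (n - 1)*(n + 4)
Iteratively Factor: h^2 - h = (h)*(h - 1)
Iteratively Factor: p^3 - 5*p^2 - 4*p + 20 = (p - 2)*(p^2 - 3*p - 10) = (p - 2)*(p + 2)*(p - 5)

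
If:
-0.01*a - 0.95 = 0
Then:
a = -95.00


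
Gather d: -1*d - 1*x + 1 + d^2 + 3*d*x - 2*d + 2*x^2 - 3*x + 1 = d^2 + d*(3*x - 3) + 2*x^2 - 4*x + 2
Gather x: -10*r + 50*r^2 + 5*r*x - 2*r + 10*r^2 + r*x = 60*r^2 + 6*r*x - 12*r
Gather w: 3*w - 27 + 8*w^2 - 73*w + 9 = 8*w^2 - 70*w - 18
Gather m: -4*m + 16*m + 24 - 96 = 12*m - 72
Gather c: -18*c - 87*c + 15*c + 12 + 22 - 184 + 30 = -90*c - 120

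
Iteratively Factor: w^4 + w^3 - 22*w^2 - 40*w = (w - 5)*(w^3 + 6*w^2 + 8*w) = (w - 5)*(w + 4)*(w^2 + 2*w) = (w - 5)*(w + 2)*(w + 4)*(w)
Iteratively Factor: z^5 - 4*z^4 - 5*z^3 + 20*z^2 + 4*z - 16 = (z - 4)*(z^4 - 5*z^2 + 4) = (z - 4)*(z + 2)*(z^3 - 2*z^2 - z + 2) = (z - 4)*(z + 1)*(z + 2)*(z^2 - 3*z + 2) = (z - 4)*(z - 1)*(z + 1)*(z + 2)*(z - 2)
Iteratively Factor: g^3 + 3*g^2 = (g + 3)*(g^2) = g*(g + 3)*(g)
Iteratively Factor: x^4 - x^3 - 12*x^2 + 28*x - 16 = (x - 2)*(x^3 + x^2 - 10*x + 8) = (x - 2)*(x - 1)*(x^2 + 2*x - 8) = (x - 2)^2*(x - 1)*(x + 4)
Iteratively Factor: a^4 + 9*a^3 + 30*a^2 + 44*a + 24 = (a + 2)*(a^3 + 7*a^2 + 16*a + 12) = (a + 2)^2*(a^2 + 5*a + 6) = (a + 2)^3*(a + 3)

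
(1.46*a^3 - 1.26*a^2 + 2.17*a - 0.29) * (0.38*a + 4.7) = 0.5548*a^4 + 6.3832*a^3 - 5.0974*a^2 + 10.0888*a - 1.363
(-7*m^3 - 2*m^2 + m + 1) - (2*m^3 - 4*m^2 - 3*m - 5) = -9*m^3 + 2*m^2 + 4*m + 6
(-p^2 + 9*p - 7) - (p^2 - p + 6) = -2*p^2 + 10*p - 13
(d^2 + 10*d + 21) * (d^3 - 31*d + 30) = d^5 + 10*d^4 - 10*d^3 - 280*d^2 - 351*d + 630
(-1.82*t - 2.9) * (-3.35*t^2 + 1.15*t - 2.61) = 6.097*t^3 + 7.622*t^2 + 1.4152*t + 7.569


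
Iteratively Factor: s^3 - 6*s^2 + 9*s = (s - 3)*(s^2 - 3*s) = s*(s - 3)*(s - 3)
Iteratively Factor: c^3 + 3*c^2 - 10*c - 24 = (c - 3)*(c^2 + 6*c + 8) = (c - 3)*(c + 4)*(c + 2)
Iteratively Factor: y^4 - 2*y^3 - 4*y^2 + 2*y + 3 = (y + 1)*(y^3 - 3*y^2 - y + 3) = (y + 1)^2*(y^2 - 4*y + 3) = (y - 3)*(y + 1)^2*(y - 1)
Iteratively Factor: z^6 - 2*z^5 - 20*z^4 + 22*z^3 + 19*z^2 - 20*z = (z - 1)*(z^5 - z^4 - 21*z^3 + z^2 + 20*z) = (z - 1)*(z + 1)*(z^4 - 2*z^3 - 19*z^2 + 20*z) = z*(z - 1)*(z + 1)*(z^3 - 2*z^2 - 19*z + 20) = z*(z - 1)^2*(z + 1)*(z^2 - z - 20) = z*(z - 1)^2*(z + 1)*(z + 4)*(z - 5)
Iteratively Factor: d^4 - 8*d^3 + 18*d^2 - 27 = (d + 1)*(d^3 - 9*d^2 + 27*d - 27) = (d - 3)*(d + 1)*(d^2 - 6*d + 9) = (d - 3)^2*(d + 1)*(d - 3)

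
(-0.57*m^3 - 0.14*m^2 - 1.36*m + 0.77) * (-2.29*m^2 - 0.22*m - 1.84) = 1.3053*m^5 + 0.446*m^4 + 4.194*m^3 - 1.2065*m^2 + 2.333*m - 1.4168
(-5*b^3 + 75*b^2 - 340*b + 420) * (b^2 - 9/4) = -5*b^5 + 75*b^4 - 1315*b^3/4 + 1005*b^2/4 + 765*b - 945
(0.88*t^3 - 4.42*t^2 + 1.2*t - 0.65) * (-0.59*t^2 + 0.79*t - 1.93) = -0.5192*t^5 + 3.303*t^4 - 5.8982*t^3 + 9.8621*t^2 - 2.8295*t + 1.2545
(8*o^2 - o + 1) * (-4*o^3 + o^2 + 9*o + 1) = -32*o^5 + 12*o^4 + 67*o^3 + 8*o + 1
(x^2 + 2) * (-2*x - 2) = -2*x^3 - 2*x^2 - 4*x - 4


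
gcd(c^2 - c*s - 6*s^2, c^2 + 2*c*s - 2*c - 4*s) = c + 2*s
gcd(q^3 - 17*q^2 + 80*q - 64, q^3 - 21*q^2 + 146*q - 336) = q - 8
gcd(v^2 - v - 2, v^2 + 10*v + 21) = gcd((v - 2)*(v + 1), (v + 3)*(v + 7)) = 1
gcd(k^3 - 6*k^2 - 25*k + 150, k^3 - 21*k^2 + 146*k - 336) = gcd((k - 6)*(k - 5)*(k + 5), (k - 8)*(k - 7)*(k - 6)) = k - 6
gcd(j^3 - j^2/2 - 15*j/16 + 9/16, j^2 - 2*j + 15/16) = j - 3/4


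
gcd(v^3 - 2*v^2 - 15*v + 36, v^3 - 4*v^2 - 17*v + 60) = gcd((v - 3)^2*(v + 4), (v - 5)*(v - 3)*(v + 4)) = v^2 + v - 12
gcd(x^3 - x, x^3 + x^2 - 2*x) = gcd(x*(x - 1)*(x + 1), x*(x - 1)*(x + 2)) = x^2 - x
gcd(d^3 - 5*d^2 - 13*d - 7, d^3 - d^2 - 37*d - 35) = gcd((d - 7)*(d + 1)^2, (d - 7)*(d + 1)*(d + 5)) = d^2 - 6*d - 7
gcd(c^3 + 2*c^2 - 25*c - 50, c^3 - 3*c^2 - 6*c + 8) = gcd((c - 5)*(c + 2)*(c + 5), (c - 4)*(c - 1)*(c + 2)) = c + 2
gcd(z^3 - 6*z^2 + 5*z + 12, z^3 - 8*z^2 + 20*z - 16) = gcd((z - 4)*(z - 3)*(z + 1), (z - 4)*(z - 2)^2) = z - 4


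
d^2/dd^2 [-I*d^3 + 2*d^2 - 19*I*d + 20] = -6*I*d + 4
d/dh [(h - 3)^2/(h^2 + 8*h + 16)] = 14*(h - 3)/(h^3 + 12*h^2 + 48*h + 64)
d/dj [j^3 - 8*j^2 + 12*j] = 3*j^2 - 16*j + 12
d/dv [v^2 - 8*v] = 2*v - 8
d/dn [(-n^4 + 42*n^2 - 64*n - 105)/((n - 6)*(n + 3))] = (-2*n^5 + 9*n^4 + 72*n^3 - 62*n^2 - 1302*n + 837)/(n^4 - 6*n^3 - 27*n^2 + 108*n + 324)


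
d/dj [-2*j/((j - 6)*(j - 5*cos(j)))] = 2*(5*j^2*sin(j) + j^2 - 30*j*sin(j) - 30*cos(j))/((j - 6)^2*(j - 5*cos(j))^2)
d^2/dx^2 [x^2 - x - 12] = 2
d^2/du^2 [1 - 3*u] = 0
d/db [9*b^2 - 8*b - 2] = 18*b - 8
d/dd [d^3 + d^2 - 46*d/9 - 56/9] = 3*d^2 + 2*d - 46/9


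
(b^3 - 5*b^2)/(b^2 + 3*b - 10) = b^2*(b - 5)/(b^2 + 3*b - 10)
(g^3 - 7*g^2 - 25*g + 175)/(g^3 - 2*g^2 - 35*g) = (g - 5)/g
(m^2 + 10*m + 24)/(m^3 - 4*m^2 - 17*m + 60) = (m + 6)/(m^2 - 8*m + 15)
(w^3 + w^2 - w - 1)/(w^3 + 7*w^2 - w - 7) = (w + 1)/(w + 7)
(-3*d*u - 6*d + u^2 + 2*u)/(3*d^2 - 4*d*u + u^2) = (u + 2)/(-d + u)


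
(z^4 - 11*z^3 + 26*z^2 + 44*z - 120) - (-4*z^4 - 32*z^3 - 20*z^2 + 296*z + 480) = 5*z^4 + 21*z^3 + 46*z^2 - 252*z - 600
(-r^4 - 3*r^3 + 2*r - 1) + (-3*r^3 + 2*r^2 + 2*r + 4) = -r^4 - 6*r^3 + 2*r^2 + 4*r + 3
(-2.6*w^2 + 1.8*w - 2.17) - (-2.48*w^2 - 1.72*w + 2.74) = -0.12*w^2 + 3.52*w - 4.91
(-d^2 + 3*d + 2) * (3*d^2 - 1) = -3*d^4 + 9*d^3 + 7*d^2 - 3*d - 2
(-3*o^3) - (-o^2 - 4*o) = -3*o^3 + o^2 + 4*o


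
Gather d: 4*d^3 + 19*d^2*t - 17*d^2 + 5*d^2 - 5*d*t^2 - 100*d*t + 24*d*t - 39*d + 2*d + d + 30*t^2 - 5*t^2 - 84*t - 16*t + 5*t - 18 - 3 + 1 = 4*d^3 + d^2*(19*t - 12) + d*(-5*t^2 - 76*t - 36) + 25*t^2 - 95*t - 20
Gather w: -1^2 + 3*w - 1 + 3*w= 6*w - 2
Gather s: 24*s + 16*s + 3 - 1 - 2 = 40*s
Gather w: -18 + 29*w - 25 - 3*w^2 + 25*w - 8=-3*w^2 + 54*w - 51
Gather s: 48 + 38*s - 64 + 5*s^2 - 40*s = 5*s^2 - 2*s - 16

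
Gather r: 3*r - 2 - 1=3*r - 3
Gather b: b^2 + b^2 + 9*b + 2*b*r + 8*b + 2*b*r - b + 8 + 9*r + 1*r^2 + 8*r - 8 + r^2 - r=2*b^2 + b*(4*r + 16) + 2*r^2 + 16*r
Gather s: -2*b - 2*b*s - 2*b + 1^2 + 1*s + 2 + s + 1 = -4*b + s*(2 - 2*b) + 4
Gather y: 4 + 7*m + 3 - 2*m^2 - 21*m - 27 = -2*m^2 - 14*m - 20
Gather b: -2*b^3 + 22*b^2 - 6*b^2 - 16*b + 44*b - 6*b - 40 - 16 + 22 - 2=-2*b^3 + 16*b^2 + 22*b - 36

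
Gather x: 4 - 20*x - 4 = -20*x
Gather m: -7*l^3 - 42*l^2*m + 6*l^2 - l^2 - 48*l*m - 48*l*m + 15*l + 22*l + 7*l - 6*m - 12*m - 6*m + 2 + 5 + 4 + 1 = -7*l^3 + 5*l^2 + 44*l + m*(-42*l^2 - 96*l - 24) + 12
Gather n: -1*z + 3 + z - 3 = 0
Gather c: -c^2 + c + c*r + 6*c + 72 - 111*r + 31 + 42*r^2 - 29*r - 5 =-c^2 + c*(r + 7) + 42*r^2 - 140*r + 98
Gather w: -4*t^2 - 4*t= -4*t^2 - 4*t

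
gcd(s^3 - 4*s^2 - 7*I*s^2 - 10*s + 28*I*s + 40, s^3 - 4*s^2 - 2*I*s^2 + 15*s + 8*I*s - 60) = s^2 + s*(-4 - 5*I) + 20*I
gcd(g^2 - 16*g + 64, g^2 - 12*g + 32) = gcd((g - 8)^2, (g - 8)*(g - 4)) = g - 8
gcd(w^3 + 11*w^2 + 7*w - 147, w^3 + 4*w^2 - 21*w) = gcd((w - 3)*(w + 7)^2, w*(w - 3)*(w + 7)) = w^2 + 4*w - 21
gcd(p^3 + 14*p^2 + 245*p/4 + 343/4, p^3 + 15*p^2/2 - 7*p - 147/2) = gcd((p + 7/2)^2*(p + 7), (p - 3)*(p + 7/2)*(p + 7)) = p^2 + 21*p/2 + 49/2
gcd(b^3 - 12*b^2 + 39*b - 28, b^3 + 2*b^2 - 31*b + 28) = b^2 - 5*b + 4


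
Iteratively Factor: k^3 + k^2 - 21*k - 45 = (k - 5)*(k^2 + 6*k + 9) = (k - 5)*(k + 3)*(k + 3)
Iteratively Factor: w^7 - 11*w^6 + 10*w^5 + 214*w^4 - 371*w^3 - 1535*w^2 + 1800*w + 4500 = (w + 3)*(w^6 - 14*w^5 + 52*w^4 + 58*w^3 - 545*w^2 + 100*w + 1500) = (w - 3)*(w + 3)*(w^5 - 11*w^4 + 19*w^3 + 115*w^2 - 200*w - 500) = (w - 3)*(w + 2)*(w + 3)*(w^4 - 13*w^3 + 45*w^2 + 25*w - 250) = (w - 5)*(w - 3)*(w + 2)*(w + 3)*(w^3 - 8*w^2 + 5*w + 50) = (w - 5)^2*(w - 3)*(w + 2)*(w + 3)*(w^2 - 3*w - 10) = (w - 5)^3*(w - 3)*(w + 2)*(w + 3)*(w + 2)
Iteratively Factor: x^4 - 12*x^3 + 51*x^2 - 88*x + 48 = (x - 4)*(x^3 - 8*x^2 + 19*x - 12) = (x - 4)*(x - 1)*(x^2 - 7*x + 12) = (x - 4)*(x - 3)*(x - 1)*(x - 4)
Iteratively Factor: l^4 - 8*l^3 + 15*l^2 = (l - 3)*(l^3 - 5*l^2) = l*(l - 3)*(l^2 - 5*l) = l*(l - 5)*(l - 3)*(l)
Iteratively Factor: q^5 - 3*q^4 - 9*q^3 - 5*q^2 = (q + 1)*(q^4 - 4*q^3 - 5*q^2) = q*(q + 1)*(q^3 - 4*q^2 - 5*q) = q*(q + 1)^2*(q^2 - 5*q) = q^2*(q + 1)^2*(q - 5)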